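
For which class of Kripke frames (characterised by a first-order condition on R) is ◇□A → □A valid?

the Euclidean property: ∀x ∀y ∀z (Rxy ∧ Rxz → Ryz)

This is frame-equivalent to ◇A → □◇A (substitute ¬A for A and contrapose).
Suppose ◇A→□◇A is valid. Take Rxy, Rxz and set V(A)={y}. Then ◇A at x, so □◇A at x, so ◇A at z, so some w with Rzw has A; w=y, i.e. Rzy. By symmetry of the argument, Ryz.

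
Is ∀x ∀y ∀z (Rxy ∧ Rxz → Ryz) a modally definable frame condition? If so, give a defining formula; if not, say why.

This is a Sahlqvist condition; the 5 axiom ◇q → □◇q defines it.
Suppose ◇q→□◇q is valid. Take Rxy, Rxz and set V(q)={y}. Then ◇q at x, so □◇q at x, so ◇q at z, so some w with Rzw has q; w=y, i.e. Rzy. By symmetry of the argument, Ryz.

Yes — defined by ◇q → □◇q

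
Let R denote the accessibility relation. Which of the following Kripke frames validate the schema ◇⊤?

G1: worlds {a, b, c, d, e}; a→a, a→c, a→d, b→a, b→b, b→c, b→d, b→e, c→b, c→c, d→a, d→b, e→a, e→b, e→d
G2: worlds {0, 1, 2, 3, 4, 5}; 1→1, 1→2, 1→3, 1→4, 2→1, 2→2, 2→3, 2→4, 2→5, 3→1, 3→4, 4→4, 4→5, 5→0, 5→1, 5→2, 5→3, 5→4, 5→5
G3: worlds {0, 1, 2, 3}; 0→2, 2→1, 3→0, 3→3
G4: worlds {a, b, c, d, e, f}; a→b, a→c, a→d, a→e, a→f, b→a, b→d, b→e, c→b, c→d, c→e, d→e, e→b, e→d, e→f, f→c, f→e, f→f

G1, G4

Frame correspondent (Sahlqvist): ∀x ∃y Rxy — i.e. seriality.
G1: holds.
G2: fails — world 0 has no successor.
G3: fails — world 1 has no successor.
G4: holds.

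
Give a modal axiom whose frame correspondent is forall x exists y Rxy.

A defining formula is □q → ◇q (the D axiom).
Suppose □q→◇q is valid. At any x set V(q)=W. Then □q at x, so ◇q at x, so x has a successor.

□q → ◇q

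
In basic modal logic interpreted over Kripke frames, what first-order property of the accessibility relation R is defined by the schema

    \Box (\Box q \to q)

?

Shift-reflexivity

This is the T□ axiom.
Its frame correspondent is shift-reflexivity — \forall x \forall y (Rxy \to Ryy).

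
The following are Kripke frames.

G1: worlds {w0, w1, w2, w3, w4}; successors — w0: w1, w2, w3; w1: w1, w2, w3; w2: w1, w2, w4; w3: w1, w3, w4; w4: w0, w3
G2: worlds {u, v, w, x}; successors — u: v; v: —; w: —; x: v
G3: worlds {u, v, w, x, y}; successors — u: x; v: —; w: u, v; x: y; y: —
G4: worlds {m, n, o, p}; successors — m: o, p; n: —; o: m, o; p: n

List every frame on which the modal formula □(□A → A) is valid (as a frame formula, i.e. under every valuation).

none

This is the axiom for shift-reflexivity; its first-order frame correspondent is ∀x ∀y (Rxy → Ryy).
G1: fails — Rw2w4 but not Rw4w4.
G2: fails — Ruv but not Rvv.
G3: fails — Rxy but not Ryy.
G4: fails — Rom but not Rmm.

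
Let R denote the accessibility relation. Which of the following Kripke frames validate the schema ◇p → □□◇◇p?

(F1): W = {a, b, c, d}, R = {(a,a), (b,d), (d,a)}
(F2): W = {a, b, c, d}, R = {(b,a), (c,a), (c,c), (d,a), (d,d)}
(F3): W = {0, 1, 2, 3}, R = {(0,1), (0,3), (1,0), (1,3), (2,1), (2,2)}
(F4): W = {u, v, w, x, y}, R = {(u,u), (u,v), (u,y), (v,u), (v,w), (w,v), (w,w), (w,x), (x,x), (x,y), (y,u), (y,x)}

The schema corresponds to a generalized confluence (Geach) condition: ∀x ∀y ∀z ((xRy ∧ xR²z) → ∃w (y = w ∧ zR²w)).
(F1): fails — bRd, bR²a but no w with d=w and aR²w.
(F2): fails — cRa, cR²a but no w with a=w and aR²w.
(F3): fails — 0R1, 0R²0 but no w with 1=w and 0R²w.
(F4): fails — uRv, uR²x but no t with v=t and xR²t.
Valid on no frame.

none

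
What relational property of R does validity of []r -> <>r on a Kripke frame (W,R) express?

Suppose □r→◇r is valid. At any x set V(r)=W. Then □r at x, so ◇r at x, so x has a successor.

seriality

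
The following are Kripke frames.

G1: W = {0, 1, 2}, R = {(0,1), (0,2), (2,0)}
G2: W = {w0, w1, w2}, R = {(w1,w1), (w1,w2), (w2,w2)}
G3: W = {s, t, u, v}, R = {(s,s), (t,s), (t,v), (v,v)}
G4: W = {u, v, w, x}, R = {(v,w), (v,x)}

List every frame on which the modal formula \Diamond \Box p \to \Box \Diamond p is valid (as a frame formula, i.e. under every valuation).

G2

This is the axiom for convergence; its first-order frame correspondent is \forall x \forall y \forall z (Rxy \wedge Rxz \to \exists w (Ryw \wedge Rzw)).
G1: fails — R01 and R01 but 1 and 1 have no common successor.
G2: condition met.
G3: fails — Rts and Rtv but s and v have no common successor.
G4: fails — Rvx and Rvx but x and x have no common successor.
Valid on: G2.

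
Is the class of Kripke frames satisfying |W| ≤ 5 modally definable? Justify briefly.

Modal frame validity is preserved under disjoint unions.
Any modal formula valid on each of 6 disjoint one-world frames is valid on their disjoint union (validity is preserved under disjoint unions). Each one-world frame has |W|=1≤5, but the union has |W|=6.
So no modal formula (or set of formulas) defines exactly the |W|≤5 frames.

No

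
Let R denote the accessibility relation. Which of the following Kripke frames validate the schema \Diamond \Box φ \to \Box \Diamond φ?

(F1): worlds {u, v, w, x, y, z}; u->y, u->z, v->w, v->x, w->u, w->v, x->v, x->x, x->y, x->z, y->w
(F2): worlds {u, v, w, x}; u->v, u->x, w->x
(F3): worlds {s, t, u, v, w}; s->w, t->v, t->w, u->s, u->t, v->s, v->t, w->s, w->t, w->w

This is the axiom for convergence; its first-order frame correspondent is \forall x \forall y \forall z (Rxy \wedge Rxz \to \exists w (Ryw \wedge Rzw)).
(F1): fails — Ruz and Ruz but z and z have no common successor.
(F2): fails — Ruv and Ruv but v and v have no common successor.
(F3): ✓.

(F3)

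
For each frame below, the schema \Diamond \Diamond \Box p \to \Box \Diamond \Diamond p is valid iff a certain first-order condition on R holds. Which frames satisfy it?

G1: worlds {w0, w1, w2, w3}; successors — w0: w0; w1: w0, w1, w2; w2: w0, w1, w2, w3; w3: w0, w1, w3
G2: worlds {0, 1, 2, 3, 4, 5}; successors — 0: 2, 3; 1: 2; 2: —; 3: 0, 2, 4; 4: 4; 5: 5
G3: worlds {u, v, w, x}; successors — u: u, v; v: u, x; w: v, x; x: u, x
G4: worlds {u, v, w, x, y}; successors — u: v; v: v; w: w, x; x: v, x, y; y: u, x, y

Frame correspondent (Sahlqvist): \forall x \forall y \forall z ((x R^2 y \wedge xRz) \to \exists w (yRw \wedge z R^2 w)) — i.e. a generalized confluence (Geach) condition.
G1: holds.
G2: fails — 0R²0, 0R2 but no w with 0Rw and 2R²w.
G3: holds.
G4: fails — xR²y, xRv but no t with yRt and vR²t.

G1, G3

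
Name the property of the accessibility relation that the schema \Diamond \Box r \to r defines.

This schema is equivalent to the B axiom r → □◇r.
It corresponds to symmetry: \forall x \forall y (Rxy \to Ryx).

Symmetry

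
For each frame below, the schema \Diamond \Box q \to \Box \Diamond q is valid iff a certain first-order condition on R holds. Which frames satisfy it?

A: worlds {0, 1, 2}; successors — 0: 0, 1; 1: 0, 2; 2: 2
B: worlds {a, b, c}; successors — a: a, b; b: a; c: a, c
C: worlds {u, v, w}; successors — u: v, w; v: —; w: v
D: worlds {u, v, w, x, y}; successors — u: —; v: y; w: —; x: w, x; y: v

The schema corresponds to convergence: \forall x \forall y \forall z (Rxy \wedge Rxz \to \exists w (Ryw \wedge Rzw)).
A: fails — R10 and R12 but 0 and 2 have no common successor.
B: satisfies the condition.
C: fails — Ruv and Ruv but v and v have no common successor.
D: fails — Rxw and Rxw but w and w have no common successor.
Valid on: B.

B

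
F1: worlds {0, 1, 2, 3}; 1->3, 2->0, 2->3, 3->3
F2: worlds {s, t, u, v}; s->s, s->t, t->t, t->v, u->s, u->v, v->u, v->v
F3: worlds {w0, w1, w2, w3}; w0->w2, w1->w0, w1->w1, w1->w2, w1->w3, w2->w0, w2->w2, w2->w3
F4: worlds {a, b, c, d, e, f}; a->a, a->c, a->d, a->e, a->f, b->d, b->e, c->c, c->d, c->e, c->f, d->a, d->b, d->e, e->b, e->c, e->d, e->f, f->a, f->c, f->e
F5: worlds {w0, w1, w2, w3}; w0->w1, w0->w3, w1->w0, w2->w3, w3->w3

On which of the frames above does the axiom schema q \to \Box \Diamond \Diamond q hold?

Frame correspondent (Sahlqvist): \forall x \forall z (xRz \to \exists w (x = w \wedge z R^2 w)) — i.e. a generalized confluence (Geach) condition.
F1: fails — 1R3 but no w with 1=w and 3R²w.
F2: fails — sRt but no w with s=w and tR²w.
F3: fails — w1Rw0 but no w with w1=w and w0R²w.
F4: condition met.
F5: fails — w0Rw1 but no w with w0=w and w1R²w.
Valid on: F4.

F4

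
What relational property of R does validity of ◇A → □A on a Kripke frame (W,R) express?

partial functionality: ∀x ∀y ∀z (Rxy ∧ Rxz → y = z)

Suppose ◇A→□A is valid. Take Rxy, Rxz and set V(A)={y}. Then ◇A at x, so □A at x, so A at z, i.e. z=y.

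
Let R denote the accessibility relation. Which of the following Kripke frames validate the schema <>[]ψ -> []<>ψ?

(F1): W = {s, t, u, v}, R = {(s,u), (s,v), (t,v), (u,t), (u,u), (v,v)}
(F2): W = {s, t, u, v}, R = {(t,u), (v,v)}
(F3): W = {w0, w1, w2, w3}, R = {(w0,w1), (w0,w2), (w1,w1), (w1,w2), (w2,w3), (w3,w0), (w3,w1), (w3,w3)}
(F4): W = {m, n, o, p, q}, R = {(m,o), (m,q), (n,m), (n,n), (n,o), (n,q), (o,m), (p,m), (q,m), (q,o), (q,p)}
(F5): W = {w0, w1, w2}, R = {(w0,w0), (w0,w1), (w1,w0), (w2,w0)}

Frame correspondent (Sahlqvist): forall x forall y forall z (Rxy & Rxz -> exists w (Ryw & Rzw)) — i.e. convergence.
(F1): fails — Rsv and Rsu but v and u have no common successor.
(F2): fails — Rtu and Rtu but u and u have no common successor.
(F3): fails — Rw0w1 and Rw0w2 but w1 and w2 have no common successor.
(F4): fails — Rno and Rnm but o and m have no common successor.
(F5): holds.
Valid on: (F5).

(F5)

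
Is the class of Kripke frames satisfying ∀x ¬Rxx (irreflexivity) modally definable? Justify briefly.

Any modally definable frame class is closed under surjective bounded morphisms.
The 3-cycle (worlds a,b,c with a→b→c→a) is irreflexive, and the map sending every world to a single reflexive point • is a surjective bounded morphism (forth: every edge maps to (•,•); back: every world has a successor). So any modal formula valid on the 3-cycle is also valid on the reflexive point, which is not irreflexive.
So the class is not modally definable.

No — not modally definable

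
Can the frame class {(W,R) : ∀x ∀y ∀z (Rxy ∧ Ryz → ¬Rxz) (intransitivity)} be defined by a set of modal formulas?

Not modally definable

Any modally definable frame class is closed under surjective bounded morphisms.
The 5-cycle (worlds 0,1,2,3,4 with 0→1→2→3→4→0) is intransitive. Mapping every world to a single reflexive point • is a surjective bounded morphism; the reflexive point is not intransitive (R••∧R•• but R••).
So no modal formula (or set of formulas) defines exactly the intransitive frames.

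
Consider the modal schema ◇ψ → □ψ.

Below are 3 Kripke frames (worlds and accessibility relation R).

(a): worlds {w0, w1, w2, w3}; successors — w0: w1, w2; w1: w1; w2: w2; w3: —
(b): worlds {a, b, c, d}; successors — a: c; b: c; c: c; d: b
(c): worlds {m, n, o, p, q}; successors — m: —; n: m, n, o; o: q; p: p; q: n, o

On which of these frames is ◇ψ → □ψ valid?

(b)

Frame correspondent (Sahlqvist): ∀x ∀y ∀z (Rxy ∧ Rxz → y = z) — i.e. partial functionality.
(a): fails — w0 sees both w1 and w2.
(b): condition met.
(c): fails — n sees both m and n.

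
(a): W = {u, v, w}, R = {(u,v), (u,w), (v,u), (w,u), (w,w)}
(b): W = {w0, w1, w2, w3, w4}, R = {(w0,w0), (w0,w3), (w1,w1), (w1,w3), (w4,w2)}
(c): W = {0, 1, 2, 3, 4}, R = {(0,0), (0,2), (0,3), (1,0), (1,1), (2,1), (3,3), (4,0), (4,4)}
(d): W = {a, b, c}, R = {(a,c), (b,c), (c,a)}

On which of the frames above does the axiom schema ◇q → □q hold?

Frame correspondent (Sahlqvist): ∀x ∀y ∀z (Rxy ∧ Rxz → y = z) — i.e. partial functionality.
(a): fails — u sees both v and w.
(b): fails — w0 sees both w0 and w3.
(c): fails — 0 sees both 0 and 2.
(d): satisfies the condition.

(d)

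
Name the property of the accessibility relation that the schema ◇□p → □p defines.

This is a form of the 5 axiom.
Its frame correspondent is the Euclidean property — ∀x ∀y ∀z (Rxy ∧ Rxz → Ryz).

the Euclidean property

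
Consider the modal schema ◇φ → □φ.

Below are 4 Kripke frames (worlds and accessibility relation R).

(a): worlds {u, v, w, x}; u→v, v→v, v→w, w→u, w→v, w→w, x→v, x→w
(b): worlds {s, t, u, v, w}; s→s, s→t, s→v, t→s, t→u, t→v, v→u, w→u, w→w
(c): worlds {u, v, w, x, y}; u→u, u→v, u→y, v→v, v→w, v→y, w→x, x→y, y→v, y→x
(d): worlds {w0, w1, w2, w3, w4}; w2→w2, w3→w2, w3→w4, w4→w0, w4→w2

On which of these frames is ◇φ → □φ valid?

none

This is the axiom for partial functionality; its first-order frame correspondent is ∀x ∀y ∀z (Rxy ∧ Rxz → y = z).
(a): fails — v sees both v and w.
(b): fails — s sees both s and t.
(c): fails — u sees both u and v.
(d): fails — w3 sees both w2 and w4.
Valid on no frame.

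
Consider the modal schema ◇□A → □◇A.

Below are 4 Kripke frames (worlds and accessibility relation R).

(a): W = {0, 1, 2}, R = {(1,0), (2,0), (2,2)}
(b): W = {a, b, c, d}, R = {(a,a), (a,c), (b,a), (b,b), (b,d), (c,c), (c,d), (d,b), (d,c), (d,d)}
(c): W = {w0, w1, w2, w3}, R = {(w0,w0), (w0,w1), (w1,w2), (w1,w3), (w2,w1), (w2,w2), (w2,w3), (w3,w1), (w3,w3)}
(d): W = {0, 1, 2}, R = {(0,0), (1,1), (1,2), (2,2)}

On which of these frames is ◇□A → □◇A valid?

(b), (d)

This is the axiom for convergence; its first-order frame correspondent is ∀x ∀y ∀z (Rxy ∧ Rxz → ∃w (Ryw ∧ Rzw)).
(a): fails — R10 and R10 but 0 and 0 have no common successor.
(b): ✓.
(c): fails — Rw0w1 and Rw0w0 but w1 and w0 have no common successor.
(d): ✓.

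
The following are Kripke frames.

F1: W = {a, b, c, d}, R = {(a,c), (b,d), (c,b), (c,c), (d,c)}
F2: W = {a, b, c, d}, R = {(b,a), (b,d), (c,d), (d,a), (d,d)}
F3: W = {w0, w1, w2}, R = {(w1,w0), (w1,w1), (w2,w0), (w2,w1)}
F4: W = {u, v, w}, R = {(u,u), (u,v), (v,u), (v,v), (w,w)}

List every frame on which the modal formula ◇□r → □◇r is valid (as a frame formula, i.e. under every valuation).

Frame correspondent (Sahlqvist): ∀x ∀y ∀z (Rxy ∧ Rxz → ∃w (Ryw ∧ Rzw)) — i.e. convergence.
F1: fails — Rcc and Rcb but c and b have no common successor.
F2: fails — Rba and Rba but a and a have no common successor.
F3: fails — Rw1w1 and Rw1w0 but w1 and w0 have no common successor.
F4: ✓.

F4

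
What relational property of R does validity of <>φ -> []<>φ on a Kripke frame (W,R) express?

The Euclidean property

Suppose ◇φ→□◇φ is valid. Take Rxy, Rxz and set V(φ)={y}. Then ◇φ at x, so □◇φ at x, so ◇φ at z, so some w with Rzw has φ; w=y, i.e. Rzy. By symmetry of the argument, Ryz.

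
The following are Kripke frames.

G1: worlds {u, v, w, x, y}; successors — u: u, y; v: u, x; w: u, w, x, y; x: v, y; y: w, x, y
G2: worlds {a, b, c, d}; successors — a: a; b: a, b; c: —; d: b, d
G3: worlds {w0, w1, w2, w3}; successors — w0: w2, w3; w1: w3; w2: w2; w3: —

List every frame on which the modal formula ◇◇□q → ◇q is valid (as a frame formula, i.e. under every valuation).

This is the axiom for a generalized confluence (Geach) condition; its first-order frame correspondent is ∀x ∀y (xR²y → ∃w (yRw ∧ xRw)).
G1: satisfies the condition.
G2: fails — dR²a but no w with aRw and dRw.
G3: satisfies the condition.
Valid on: G1, G3.

G1, G3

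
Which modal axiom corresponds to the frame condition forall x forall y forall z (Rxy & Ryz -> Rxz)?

□p → □□p

The condition is transitivity. The 4 schema □p → □□p defines it.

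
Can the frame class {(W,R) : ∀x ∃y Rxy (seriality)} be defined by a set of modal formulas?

Yes — defined by □p → ◇p

This is a Sahlqvist condition; the D axiom □p → ◇p defines it.
Suppose □p→◇p is valid. At any x set V(p)=W. Then □p at x, so ◇p at x, so x has a successor.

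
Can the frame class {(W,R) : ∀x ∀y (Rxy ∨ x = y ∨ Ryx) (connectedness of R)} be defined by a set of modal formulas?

Not definable by any modal formula

Modal frame validity is preserved under disjoint unions.
Take 4 disjoint single-world reflexive frames: each is trivially connected, but their disjoint union has 4 worlds with no edge between distinct components, so it is not connected.
Hence connectedness of R is not modally definable.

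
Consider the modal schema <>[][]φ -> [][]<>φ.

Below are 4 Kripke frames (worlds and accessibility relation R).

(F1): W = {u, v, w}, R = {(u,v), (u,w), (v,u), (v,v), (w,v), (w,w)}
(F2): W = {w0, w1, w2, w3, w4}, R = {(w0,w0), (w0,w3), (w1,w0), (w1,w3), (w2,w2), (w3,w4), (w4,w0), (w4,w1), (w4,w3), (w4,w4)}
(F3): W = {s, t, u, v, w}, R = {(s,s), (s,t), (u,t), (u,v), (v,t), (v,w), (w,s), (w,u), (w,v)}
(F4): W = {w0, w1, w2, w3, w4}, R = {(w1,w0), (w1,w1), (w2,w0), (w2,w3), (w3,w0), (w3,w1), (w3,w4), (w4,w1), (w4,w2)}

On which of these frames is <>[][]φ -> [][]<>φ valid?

(F1), (F2)

The schema corresponds to a generalized confluence (Geach) condition: forall x forall y forall z ((xRy & x R^2 z) -> exists w (y R^2 w & zRw)).
(F1): satisfies the condition.
(F2): satisfies the condition.
(F3): fails — sRs, sR²t but no w* with sR²w* and tRw*.
(F4): fails — w1Rw0, w1R²w0 but no w with w0R²w and w0Rw.
Valid on: (F1), (F2).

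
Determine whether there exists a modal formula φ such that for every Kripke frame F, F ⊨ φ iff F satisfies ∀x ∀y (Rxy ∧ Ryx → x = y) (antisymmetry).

Any modally definable frame class is closed under surjective bounded morphisms.
The 8-cycle (worlds a,b,c,d,e,f,g,h with a→b→c→d→e→f→g→h→a) is antisymmetric. Sending even-indexed worlds to • and odd-indexed worlds to ∘ is a surjective bounded morphism onto the two-world frame with •↔∘, which is not antisymmetric.
So the class is not modally definable.

No — not modally definable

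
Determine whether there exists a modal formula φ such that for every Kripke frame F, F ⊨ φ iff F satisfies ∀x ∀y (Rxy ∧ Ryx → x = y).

Not definable by any modal formula

Modal frame validity is preserved under surjective bounded morphisms.
The 8-cycle (worlds w0,w1,w2,w3,w4,w5,w6,w7 with w0→w1→w2→w3→w4→w5→w6→w7→w0) is antisymmetric. Sending even-indexed worlds to a and odd-indexed worlds to b is a surjective bounded morphism onto the two-world frame with a↔b, which is not antisymmetric.
So no modal formula (or set of formulas) defines exactly the antisymmetric frames.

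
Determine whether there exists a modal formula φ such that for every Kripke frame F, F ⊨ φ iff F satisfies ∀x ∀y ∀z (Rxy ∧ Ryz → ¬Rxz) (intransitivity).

Any modally definable frame class is closed under surjective bounded morphisms.
The 5-cycle (worlds 0,1,2,3,4 with 0→1→2→3→4→0) is intransitive. Mapping every world to a single reflexive point • is a surjective bounded morphism; the reflexive point is not intransitive (R••∧R•• but R••).
So the class is not modally definable.

Not definable by any modal formula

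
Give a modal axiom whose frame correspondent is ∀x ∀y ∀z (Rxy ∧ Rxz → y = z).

◇r → □r

This is partial functionality; the standard corresponding axiom is CD: ◇r → □r.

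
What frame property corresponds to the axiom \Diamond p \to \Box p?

partial functionality: \forall x \forall y \forall z (Rxy \wedge Rxz \to y = z)

Suppose ◇p→□p is valid. Take Rxy, Rxz and set V(p)={y}. Then ◇p at x, so □p at x, so p at z, i.e. z=y.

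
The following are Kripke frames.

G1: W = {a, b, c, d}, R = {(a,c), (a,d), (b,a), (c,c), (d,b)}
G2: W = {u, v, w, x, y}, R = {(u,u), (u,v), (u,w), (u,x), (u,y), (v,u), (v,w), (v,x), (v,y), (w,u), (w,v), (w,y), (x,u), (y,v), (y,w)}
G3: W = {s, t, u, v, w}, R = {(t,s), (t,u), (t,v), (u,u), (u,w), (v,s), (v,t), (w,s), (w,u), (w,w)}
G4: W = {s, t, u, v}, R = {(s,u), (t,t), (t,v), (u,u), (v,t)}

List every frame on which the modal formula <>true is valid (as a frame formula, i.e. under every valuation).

G1, G2, G4

The schema corresponds to seriality: forall x exists y Rxy.
G1: condition met.
G2: condition met.
G3: fails — world s has no successor.
G4: condition met.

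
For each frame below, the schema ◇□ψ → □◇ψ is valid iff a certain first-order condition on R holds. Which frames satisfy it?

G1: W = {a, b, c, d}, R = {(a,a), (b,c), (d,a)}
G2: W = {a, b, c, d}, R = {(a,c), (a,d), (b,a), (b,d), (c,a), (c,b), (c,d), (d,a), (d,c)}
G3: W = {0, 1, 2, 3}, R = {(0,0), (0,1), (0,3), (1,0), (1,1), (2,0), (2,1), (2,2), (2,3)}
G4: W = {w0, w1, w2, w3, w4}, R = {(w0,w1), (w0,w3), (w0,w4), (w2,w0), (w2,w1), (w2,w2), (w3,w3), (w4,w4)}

G2

This is the axiom for convergence; its first-order frame correspondent is ∀x ∀y ∀z (Rxy ∧ Rxz → ∃w (Ryw ∧ Rzw)).
G1: fails — Rbc and Rbc but c and c have no common successor.
G2: satisfies the condition.
G3: fails — R00 and R03 but 0 and 3 have no common successor.
G4: fails — Rw0w4 and Rw0w1 but w4 and w1 have no common successor.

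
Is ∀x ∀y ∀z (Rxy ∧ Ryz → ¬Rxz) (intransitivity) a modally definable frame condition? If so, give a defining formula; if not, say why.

If a class were modally definable it would be closed under surjective bounded morphisms (Goldblatt–Thomason).
The 7-cycle (worlds w0,w1,w2,w3,w4,w5,w6 with w0→w1→w2→w3→w4→w5→w6→w0) is intransitive. Mapping every world to a single reflexive point • is a surjective bounded morphism; the reflexive point is not intransitive (R••∧R•• but R••).
So the class is not modally definable.

No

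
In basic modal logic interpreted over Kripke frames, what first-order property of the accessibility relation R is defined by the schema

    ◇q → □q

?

partial functionality

Suppose ◇q→□q is valid. Take Rxy, Rxz and set V(q)={y}. Then ◇q at x, so □q at x, so q at z, i.e. z=y.
The converse is a direct semantic check.
Frame condition: ∀x ∀y ∀z (Rxy ∧ Rxz → y = z).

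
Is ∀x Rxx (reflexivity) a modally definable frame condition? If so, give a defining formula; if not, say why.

The condition is reflexivity. A defining modal formula is □p → p.
Suppose □p→p is valid. At any x set V(p)={w : Rxw}. Then □p holds at x, so p holds at x, i.e. Rxx.

Definable; □p → p defines it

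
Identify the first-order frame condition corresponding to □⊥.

This is the Ver axiom.
It corresponds to emptiness of R: ∀x ∀y ¬Rxy.

emptiness of R: ∀x ∀y ¬Rxy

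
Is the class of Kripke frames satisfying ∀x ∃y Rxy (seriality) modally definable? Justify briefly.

This is a Sahlqvist condition; the D axiom □q → ◇q defines it.
Suppose □q→◇q is valid. At any x set V(q)=W. Then □q at x, so ◇q at x, so x has a successor.

Yes — defined by □q → ◇q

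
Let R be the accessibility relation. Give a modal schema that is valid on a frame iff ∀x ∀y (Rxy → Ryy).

The condition is shift-reflexivity. The T□ schema □(□ψ → ψ) defines it.
Suppose □(□ψ→ψ) is valid. Take Rxy and set V(ψ)={w : Ryw}. Then at y, □ψ holds; since □(□ψ→ψ) at x, □ψ→ψ at y, so ψ at y, i.e. Ryy.

□(□ψ → ψ)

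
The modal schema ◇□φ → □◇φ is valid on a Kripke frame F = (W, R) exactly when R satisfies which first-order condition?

Convergence

Suppose ◇□φ→□◇φ is valid. Take Rxy, Rxz and set V(φ)={w : Ryw}. Then □φ at y so ◇□φ at x, so □◇φ at x, so ◇φ at z, giving w with Rzw and Ryw.
Conversely, any frame satisfying ∀x ∀y ∀z (Rxy ∧ Rxz → ∃w (Ryw ∧ Rzw)) validates the schema.
So the correspondent is convergence.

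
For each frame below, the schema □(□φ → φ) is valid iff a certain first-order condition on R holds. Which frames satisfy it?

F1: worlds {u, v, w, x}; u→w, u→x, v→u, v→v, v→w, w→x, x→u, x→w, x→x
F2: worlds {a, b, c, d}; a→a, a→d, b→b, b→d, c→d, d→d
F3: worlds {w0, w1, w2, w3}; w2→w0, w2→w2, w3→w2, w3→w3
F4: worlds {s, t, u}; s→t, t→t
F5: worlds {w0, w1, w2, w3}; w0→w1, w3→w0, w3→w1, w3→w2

F2, F4

The schema corresponds to shift-reflexivity: ∀x ∀y (Rxy → Ryy).
F1: fails — Rxw but not Rww.
F2: condition met.
F3: fails — Rw2w0 but not Rw0w0.
F4: condition met.
F5: fails — Rw0w1 but not Rw1w1.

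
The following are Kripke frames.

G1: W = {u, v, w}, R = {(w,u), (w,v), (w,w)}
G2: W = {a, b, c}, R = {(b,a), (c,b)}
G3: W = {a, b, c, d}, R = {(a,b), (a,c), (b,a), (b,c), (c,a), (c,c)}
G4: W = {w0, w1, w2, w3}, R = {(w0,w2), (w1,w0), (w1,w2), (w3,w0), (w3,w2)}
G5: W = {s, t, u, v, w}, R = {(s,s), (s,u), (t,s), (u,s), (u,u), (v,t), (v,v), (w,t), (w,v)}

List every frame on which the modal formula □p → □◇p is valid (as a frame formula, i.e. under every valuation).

G3

The schema corresponds to a generalized confluence (Geach) condition: ∀x ∀z (xRz → ∃w (xRw ∧ zRw)).
G1: fails — wRu but no t with wRt and uRt.
G2: fails — bRa but no w with bRw and aRw.
G3: holds.
G4: fails — w0Rw2 but no w with w0Rw and w2Rw.
G5: fails — vRt but no w* with vRw* and tRw*.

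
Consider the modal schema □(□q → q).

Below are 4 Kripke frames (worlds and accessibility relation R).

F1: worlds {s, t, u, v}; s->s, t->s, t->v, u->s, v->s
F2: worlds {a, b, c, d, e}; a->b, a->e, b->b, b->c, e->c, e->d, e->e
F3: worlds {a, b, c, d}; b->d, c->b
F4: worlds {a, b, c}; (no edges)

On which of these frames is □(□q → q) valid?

F4

Frame correspondent (Sahlqvist): ∀x ∀y (Rxy → Ryy) — i.e. shift-reflexivity.
F1: fails — Rtv but not Rvv.
F2: fails — Rbc but not Rcc.
F3: fails — Rcb but not Rbb.
F4: satisfies the condition.
Valid on: F4.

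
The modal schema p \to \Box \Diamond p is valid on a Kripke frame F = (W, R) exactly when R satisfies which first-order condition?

Suppose p→□◇p is valid. Take Rxy and set V(p)={x}. Then p at x, so □◇p at x, so ◇p at y, so some z with Ryz has p; z=x, i.e. Ryx.

symmetry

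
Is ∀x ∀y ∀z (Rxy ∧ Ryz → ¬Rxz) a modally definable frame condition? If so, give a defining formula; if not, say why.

Modal frame validity is preserved under surjective bounded morphisms.
The 5-cycle (worlds 0,1,2,3,4 with 0→1→2→3→4→0) is intransitive. Mapping every world to a single reflexive point • is a surjective bounded morphism; the reflexive point is not intransitive (R••∧R•• but R••).
So no modal formula (or set of formulas) defines exactly the intransitive frames.

Not modally definable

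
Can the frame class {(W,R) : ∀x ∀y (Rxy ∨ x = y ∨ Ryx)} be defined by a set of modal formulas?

If a class were modally definable it would be closed under disjoint unions (Goldblatt–Thomason).
Take 4 disjoint single-world reflexive frames: each is trivially connected, but their disjoint union has 4 worlds with no edge between distinct components, so it is not connected.
So the class is not modally definable.

Not modally definable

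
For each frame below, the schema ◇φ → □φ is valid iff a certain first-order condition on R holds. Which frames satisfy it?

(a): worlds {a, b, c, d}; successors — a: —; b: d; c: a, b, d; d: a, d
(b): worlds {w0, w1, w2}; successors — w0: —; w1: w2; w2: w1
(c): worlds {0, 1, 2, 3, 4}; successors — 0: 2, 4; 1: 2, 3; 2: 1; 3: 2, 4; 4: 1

(b)

This is the axiom for partial functionality; its first-order frame correspondent is ∀x ∀y ∀z (Rxy ∧ Rxz → y = z).
(a): fails — c sees both a and b.
(b): holds.
(c): fails — 0 sees both 2 and 4.
Valid on: (b).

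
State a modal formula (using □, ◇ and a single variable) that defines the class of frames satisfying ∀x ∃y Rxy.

□p → ◇p

The condition is seriality. The D schema □p → ◇p defines it.
Suppose □p→◇p is valid. At any x set V(p)=W. Then □p at x, so ◇p at x, so x has a successor.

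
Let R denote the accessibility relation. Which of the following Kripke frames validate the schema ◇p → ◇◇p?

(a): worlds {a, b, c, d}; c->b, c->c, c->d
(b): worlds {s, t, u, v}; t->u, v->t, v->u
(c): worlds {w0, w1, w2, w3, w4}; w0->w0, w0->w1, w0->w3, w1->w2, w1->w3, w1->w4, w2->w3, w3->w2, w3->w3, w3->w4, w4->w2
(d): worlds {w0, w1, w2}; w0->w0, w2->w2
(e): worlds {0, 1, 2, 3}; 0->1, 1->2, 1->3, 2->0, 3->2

(a), (d)

Frame correspondent (Sahlqvist): ∀x ∀y (xRy → ∃w (y = w ∧ xR²w)) — i.e. a generalized confluence (Geach) condition.
(a): ✓.
(b): fails — tRu but no w with u=w and tR²w.
(c): fails — w4Rw2 but no w with w2=w and w4R²w.
(d): ✓.
(e): fails — 0R1 but no w with 1=w and 0R²w.
Valid on: (a), (d).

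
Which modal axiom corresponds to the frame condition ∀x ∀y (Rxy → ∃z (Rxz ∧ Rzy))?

This is density; the standard corresponding axiom is C4: □□ψ → □ψ.

□□ψ → □ψ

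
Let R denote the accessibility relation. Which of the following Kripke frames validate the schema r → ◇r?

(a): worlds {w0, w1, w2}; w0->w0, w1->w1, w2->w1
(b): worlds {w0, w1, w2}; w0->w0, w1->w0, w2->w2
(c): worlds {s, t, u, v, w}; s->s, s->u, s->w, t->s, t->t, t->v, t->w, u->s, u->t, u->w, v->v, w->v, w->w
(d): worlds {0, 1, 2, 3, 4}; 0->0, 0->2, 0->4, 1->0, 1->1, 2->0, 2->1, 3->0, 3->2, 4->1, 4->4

This is the axiom for reflexivity; its first-order frame correspondent is ∀x Rxx.
(a): fails — world w2 does not see itself.
(b): fails — world w1 does not see itself.
(c): fails — world u does not see itself.
(d): fails — world 2 does not see itself.

none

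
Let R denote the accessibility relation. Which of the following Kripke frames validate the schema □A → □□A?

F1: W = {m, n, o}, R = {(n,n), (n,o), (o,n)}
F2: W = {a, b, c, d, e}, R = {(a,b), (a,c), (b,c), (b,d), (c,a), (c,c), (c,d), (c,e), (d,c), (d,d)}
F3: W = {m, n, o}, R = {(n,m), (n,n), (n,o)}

Frame correspondent (Sahlqvist): ∀x ∀y ∀z (Rxy ∧ Ryz → Rxz) — i.e. transitivity.
F1: fails — Ron and Rno but not Roo.
F2: fails — Rbc and Rce but not Rbe.
F3: satisfies the condition.
Valid on: F3.

F3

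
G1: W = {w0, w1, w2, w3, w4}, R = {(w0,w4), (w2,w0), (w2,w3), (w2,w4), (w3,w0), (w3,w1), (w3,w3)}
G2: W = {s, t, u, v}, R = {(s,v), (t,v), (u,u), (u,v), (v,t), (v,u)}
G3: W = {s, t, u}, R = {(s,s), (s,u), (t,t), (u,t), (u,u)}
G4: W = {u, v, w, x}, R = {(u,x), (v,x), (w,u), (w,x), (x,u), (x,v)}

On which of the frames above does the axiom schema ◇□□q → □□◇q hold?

G2, G3

Frame correspondent (Sahlqvist): ∀x ∀y ∀z ((xRy ∧ xR²z) → ∃w (yR²w ∧ zRw)) — i.e. a generalized confluence (Geach) condition.
G1: fails — w2Rw0, w2R²w0 but no w with w0R²w and w0Rw.
G2: satisfies the condition.
G3: satisfies the condition.
G4: fails — wRu, wR²u but no t with uR²t and uRt.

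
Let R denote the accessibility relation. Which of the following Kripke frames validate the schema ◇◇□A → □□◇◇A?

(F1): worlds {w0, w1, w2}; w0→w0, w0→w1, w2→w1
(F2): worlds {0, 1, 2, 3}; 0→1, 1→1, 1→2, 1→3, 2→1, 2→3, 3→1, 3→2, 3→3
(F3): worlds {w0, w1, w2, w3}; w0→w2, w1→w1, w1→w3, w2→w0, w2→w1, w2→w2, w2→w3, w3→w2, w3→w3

(F2), (F3)

Frame correspondent (Sahlqvist): ∀x ∀y ∀z ((xR²y ∧ xR²z) → ∃w (yRw ∧ zR²w)) — i.e. a generalized confluence (Geach) condition.
(F1): fails — w0R²w0, w0R²w1 but no w with w0Rw and w1R²w.
(F2): condition met.
(F3): condition met.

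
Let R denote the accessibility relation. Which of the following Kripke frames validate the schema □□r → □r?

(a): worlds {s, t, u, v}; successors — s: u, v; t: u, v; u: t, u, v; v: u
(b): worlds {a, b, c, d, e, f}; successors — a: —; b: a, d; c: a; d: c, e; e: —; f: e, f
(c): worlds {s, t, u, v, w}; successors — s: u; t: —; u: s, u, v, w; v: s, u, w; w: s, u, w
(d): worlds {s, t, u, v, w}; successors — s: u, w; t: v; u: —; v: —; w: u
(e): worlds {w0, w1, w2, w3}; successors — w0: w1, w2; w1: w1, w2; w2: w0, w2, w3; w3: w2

This is the axiom for density; its first-order frame correspondent is ∀x ∀y (Rxy → ∃z (Rxz ∧ Rzy)).
(a): condition met.
(b): fails — Rdc but no z with Rdz and Rzc.
(c): condition met.
(d): fails — Rwu but no z with Rwz and Rzu.
(e): condition met.
Valid on: (a), (c), (e).

(a), (c), (e)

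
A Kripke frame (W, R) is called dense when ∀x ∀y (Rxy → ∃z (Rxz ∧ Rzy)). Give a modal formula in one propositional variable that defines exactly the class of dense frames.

□□p → □p

The condition is density. The C4 schema □□p → □p defines it.
Suppose □□p→□p is valid. Take Rxy and set V(p)={w : xR²w}. Then □□p at x, so □p at x, so p at y, i.e. ∃z(Rxz∧Rzy).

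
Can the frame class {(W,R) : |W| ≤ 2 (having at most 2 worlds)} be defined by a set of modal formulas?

If a class were modally definable it would be closed under disjoint unions (Goldblatt–Thomason).
Any modal formula valid on each of 3 disjoint one-world frames is valid on their disjoint union (validity is preserved under disjoint unions). Each one-world frame has |W|=1≤2, but the union has |W|=3.
So the class is not modally definable.

No — not modally definable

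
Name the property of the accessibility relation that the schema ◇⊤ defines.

Seriality

This is a form of the D axiom.
It corresponds to seriality: ∀x ∃y Rxy.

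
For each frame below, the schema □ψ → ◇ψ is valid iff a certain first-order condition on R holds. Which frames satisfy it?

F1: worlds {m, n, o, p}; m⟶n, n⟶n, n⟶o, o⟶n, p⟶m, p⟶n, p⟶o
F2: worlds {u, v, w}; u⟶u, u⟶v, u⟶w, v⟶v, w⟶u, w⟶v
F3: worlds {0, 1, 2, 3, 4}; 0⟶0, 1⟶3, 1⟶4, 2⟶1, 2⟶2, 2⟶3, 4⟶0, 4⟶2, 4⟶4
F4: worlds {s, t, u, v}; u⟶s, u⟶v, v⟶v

F1, F2

The schema corresponds to seriality: ∀x ∃y Rxy.
F1: satisfies the condition.
F2: satisfies the condition.
F3: fails — world 3 has no successor.
F4: fails — world s has no successor.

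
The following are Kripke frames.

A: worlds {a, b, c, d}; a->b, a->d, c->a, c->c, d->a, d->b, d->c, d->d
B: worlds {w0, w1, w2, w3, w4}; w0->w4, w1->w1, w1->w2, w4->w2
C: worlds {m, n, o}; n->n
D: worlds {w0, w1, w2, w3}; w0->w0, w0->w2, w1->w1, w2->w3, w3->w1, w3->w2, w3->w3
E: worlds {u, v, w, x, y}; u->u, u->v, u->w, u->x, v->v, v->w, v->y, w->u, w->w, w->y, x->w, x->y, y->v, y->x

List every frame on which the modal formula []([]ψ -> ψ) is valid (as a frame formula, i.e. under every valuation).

C

This is the axiom for shift-reflexivity; its first-order frame correspondent is forall x forall y (Rxy -> Ryy).
A: fails — Rab but not Rbb.
B: fails — Rw1w2 but not Rw2w2.
C: satisfies the condition.
D: fails — Rw3w2 but not Rw2w2.
E: fails — Ryx but not Rxx.
Valid on: C.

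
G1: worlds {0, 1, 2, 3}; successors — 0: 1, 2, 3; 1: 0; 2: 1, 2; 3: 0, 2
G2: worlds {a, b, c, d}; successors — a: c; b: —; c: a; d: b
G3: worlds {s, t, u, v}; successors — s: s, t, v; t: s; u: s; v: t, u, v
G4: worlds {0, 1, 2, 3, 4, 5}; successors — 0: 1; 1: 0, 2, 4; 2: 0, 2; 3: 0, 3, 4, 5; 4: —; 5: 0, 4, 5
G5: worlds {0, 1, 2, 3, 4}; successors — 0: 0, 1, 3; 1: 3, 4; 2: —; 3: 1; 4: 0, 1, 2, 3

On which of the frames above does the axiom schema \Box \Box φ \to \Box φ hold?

G3

This is the axiom for density; its first-order frame correspondent is \forall x \forall y (Rxy \to \exists z (Rxz \wedge Rzy)).
G1: fails — R10 but no z with R1z and Rz0.
G2: fails — Rdb but no z with Rdz and Rzb.
G3: holds.
G4: fails — R01 but no z with R0z and Rz1.
G5: fails — R31 but no z with R3z and Rz1.
Valid on: G3.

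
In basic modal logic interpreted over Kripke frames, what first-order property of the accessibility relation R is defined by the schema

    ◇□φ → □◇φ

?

Suppose ◇□φ→□◇φ is valid. Take Rxy, Rxz and set V(φ)={w : Ryw}. Then □φ at y so ◇□φ at x, so □◇φ at x, so ◇φ at z, giving w with Rzw and Ryw.

convergence: ∀x ∀y ∀z (Rxy ∧ Rxz → ∃w (Ryw ∧ Rzw))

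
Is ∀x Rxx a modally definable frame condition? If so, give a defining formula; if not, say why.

Definable; □r → r defines it

Yes: it is reflexivity, defined by the T schema □r → r.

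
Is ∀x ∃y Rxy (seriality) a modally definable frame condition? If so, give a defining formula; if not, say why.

Yes — defined by □p → ◇p

Yes: it is seriality, defined by the D schema □p → ◇p.
Suppose □p→◇p is valid. At any x set V(p)=W. Then □p at x, so ◇p at x, so x has a successor.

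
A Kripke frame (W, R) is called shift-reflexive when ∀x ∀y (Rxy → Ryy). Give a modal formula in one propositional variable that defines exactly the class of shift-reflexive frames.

The condition is shift-reflexivity. The T□ schema □(□q → q) defines it.

□(□q → q)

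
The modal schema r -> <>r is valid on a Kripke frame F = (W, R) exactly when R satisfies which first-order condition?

Replacing r by ¬r and contraposing gives the equivalent schema □r → r.
Suppose □r→r is valid. At any x set V(r)={w : Rxw}. Then □r holds at x, so r holds at x, i.e. Rxx.

reflexivity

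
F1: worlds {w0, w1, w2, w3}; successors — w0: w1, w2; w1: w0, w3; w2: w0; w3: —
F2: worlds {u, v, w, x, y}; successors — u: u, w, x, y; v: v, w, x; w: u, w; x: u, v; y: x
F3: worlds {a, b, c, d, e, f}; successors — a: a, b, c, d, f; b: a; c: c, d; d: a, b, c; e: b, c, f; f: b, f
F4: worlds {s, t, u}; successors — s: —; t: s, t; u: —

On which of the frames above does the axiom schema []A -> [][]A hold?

F4

The schema corresponds to transitivity: forall x forall y forall z (Rxy & Ryz -> Rxz).
F1: fails — Rw1w0 and Rw0w1 but not Rw1w1.
F2: fails — Ryx and Rxu but not Ryu.
F3: fails — Reb and Rba but not Rea.
F4: condition met.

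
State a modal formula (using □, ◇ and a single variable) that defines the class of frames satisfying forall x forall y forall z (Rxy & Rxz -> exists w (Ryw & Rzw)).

◇□ψ → □◇ψ

This is convergence; the standard corresponding axiom is .2: ◇□ψ → □◇ψ.
Suppose ◇□ψ→□◇ψ is valid. Take Rxy, Rxz and set V(ψ)={w : Ryw}. Then □ψ at y so ◇□ψ at x, so □◇ψ at x, so ◇ψ at z, giving w with Rzw and Ryw.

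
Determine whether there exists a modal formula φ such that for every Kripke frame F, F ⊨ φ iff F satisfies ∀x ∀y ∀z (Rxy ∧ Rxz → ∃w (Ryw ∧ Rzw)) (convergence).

Yes, by ◇□q → □◇q

The condition is convergence. A defining modal formula is ◇□q → □◇q.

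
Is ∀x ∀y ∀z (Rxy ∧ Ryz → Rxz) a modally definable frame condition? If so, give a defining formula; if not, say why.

Definable; □r → □□r defines it

The condition is transitivity. A defining modal formula is □r → □□r.
Suppose □r→□□r is valid. Take Rxy, Ryz and set V(r)={w : Rxw}. Then □r at x, so □□r at x, so □r at y, so r at z, i.e. Rxz.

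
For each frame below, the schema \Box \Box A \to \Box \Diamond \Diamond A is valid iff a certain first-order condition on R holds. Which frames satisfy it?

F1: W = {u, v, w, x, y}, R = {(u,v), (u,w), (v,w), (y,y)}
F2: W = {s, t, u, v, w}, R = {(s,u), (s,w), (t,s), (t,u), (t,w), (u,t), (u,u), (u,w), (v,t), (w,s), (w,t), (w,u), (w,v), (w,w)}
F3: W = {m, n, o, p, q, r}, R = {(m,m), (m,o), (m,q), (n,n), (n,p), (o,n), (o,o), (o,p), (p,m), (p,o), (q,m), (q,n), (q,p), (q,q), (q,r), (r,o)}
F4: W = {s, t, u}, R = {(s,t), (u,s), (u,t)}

F2, F3

The schema corresponds to a generalized confluence (Geach) condition: \forall x \forall z (xRz \to \exists w (x R^2 w \wedge z R^2 w)).
F1: fails — uRv but no t with uR²t and vR²t.
F2: condition met.
F3: condition met.
F4: fails — sRt but no w with sR²w and tR²w.
Valid on: F2, F3.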